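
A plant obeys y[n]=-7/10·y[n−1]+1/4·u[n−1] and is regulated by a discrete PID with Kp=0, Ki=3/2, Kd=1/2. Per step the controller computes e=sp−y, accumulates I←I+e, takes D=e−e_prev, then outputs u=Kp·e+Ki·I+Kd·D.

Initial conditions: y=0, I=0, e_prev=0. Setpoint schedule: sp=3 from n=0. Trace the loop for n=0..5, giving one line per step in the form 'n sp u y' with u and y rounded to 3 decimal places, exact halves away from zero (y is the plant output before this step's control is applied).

0 3 6.000 0.000
1 3 6.000 1.500
2 3 11.100 0.450
3 3 10.380 2.460
4 3 15.369 0.873
5 3 13.050 3.231

(exact arithmetic carried between steps; '≈' marks a value shown rounded to 6 d.p. or computed from one; I and e_prev carry over from the previous line; the table rounds u and y to 3 d.p., halves away from zero)
n=0: y=0, sp=3, e=sp−y=3; I=3, D=e−e_prev=3; u=0·3+3/2·3+1/2·3=6; next y=-7/10·0+1/4·6=1.5
n=1: y=1.5, sp=3, e=sp−y=1.5; I=4.5, D=e−e_prev=-1.5; u=0·1.5+3/2·4.5+1/2·(-1.5)=6; next y=-7/10·1.5+1/4·6=0.45
n=2: y=0.45, sp=3, e=sp−y=2.55; I=7.05, D=e−e_prev=1.05; u=0·2.55+3/2·7.05+1/2·1.05=11.1; next y=-7/10·0.45+1/4·11.1=2.46
n=3: y=2.46, sp=3, e=sp−y=0.54; I=7.59, D=e−e_prev=-2.01; u=0·0.54+3/2·7.59+1/2·(-2.01)=10.38; next y=-7/10·2.46+1/4·10.38=0.873
n=4: y=0.873, sp=3, e=sp−y=2.127; I=9.717, D=e−e_prev=1.587; u=0·2.127+3/2·9.717+1/2·1.587=15.369; next y=-7/10·0.873+1/4·15.369=3.23115
n=5: y=3.23115, sp=3, e=sp−y=-0.23115; I=9.48585, D=e−e_prev=-2.35815; u=0·(-0.23115)+3/2·9.48585+1/2·(-2.35815)=13.0497; next y=-7/10·3.23115+1/4·13.0497=1.00062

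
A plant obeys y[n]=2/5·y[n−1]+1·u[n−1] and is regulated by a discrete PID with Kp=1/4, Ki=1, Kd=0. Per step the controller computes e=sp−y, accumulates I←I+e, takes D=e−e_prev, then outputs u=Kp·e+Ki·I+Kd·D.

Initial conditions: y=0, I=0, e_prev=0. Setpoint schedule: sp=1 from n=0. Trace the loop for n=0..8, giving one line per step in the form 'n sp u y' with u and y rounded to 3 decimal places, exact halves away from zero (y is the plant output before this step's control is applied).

0 1 1.250 0.000
1 1 0.688 1.250
2 1 0.516 1.188
3 1 0.574 0.991
4 1 0.609 0.970
5 1 0.605 0.997
6 1 0.599 1.004
7 1 0.599 1.001
8 1 0.600 1.000

(exact arithmetic carried between steps; '≈' marks a value shown rounded to 6 d.p. or computed from one; I and e_prev carry over from the previous line; the table rounds u and y to 3 d.p., halves away from zero)
n=0: y=0, sp=1, e=sp−y=1; I=1, D=e−e_prev=1; u=1/4·1+1·1+0·1=1.25; next y=2/5·0+1·1.25=1.25
n=1: y=1.25, sp=1, e=sp−y=-0.25; I=0.75, D=e−e_prev=-1.25; u=1/4·(-0.25)+1·0.75+0·(-1.25)=0.6875; next y=2/5·1.25+1·0.6875=1.1875
n=2: y=1.1875, sp=1, e=sp−y=-0.1875; I=0.5625, D=e−e_prev=0.0625; u=1/4·(-0.1875)+1·0.5625+0·0.0625=0.515625; next y=2/5·1.1875+1·0.515625=0.990625
n=3: y=0.990625, sp=1, e=sp−y=0.009375; I=0.571875, D=e−e_prev=0.196875; u=1/4·0.009375+1·0.571875+0·0.196875≈0.574219; next y=2/5·0.990625+1·0.574219≈0.970469
n=4: y≈0.970469, sp=1, e=sp−y≈0.029531; I≈0.601406, D=e−e_prev≈0.020156; u=1/4·0.029531+1·0.601406+0·0.020156≈0.608789; next y=2/5·0.970469+1·0.608789≈0.996977
n=5: y≈0.996977, sp=1, e=sp−y≈0.003023; I≈0.604430, D=e−e_prev≈-0.026508; u=1/4·0.003023+1·0.604430+0·(-0.026508)≈0.605186; next y=2/5·0.996977+1·0.605186≈1.003976
n=6: y≈1.003976, sp=1, e=sp−y≈-0.003976; I≈0.600454, D=e−e_prev≈-0.007000; u=1/4·(-0.003976)+1·0.600454+0·(-0.007000)≈0.599459; next y=2/5·1.003976+1·0.599459≈1.001050
n=7: y≈1.001050, sp=1, e=sp−y≈-0.001050; I≈0.599404, D=e−e_prev≈0.002926; u=1/4·(-0.001050)+1·0.599404+0·0.002926≈0.599141; next y=2/5·1.001050+1·0.599141≈0.999561
n=8: y≈0.999561, sp=1, e=sp−y≈0.000439; I≈0.599843, D=e−e_prev≈0.001489; u=1/4·0.000439+1·0.599843+0·0.001489≈0.599952; next y=2/5·0.999561+1·0.599952≈0.999777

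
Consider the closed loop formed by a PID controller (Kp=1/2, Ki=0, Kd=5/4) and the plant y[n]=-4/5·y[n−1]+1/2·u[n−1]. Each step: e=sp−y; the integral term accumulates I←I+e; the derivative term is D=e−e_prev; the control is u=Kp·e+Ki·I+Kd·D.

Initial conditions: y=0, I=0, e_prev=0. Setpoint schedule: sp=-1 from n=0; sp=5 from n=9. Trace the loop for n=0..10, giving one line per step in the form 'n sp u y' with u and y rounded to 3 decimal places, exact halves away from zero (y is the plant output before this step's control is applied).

0 -1 -1.750 0.000
1 -1 1.031 -0.875
2 -1 -3.721 1.216
3 -1 5.977 -2.833
4 -1 -13.238 5.255
5 -1 25.009 -10.823
6 -1 -51.064 21.163
7 -1 100.263 -42.462
8 -1 -200.755 84.101
9 5 408.529 -167.658
10 5 -799.257 338.391

(exact arithmetic carried between steps; '≈' marks a value shown rounded to 6 d.p. or computed from one; I and e_prev carry over from the previous line; the table rounds u and y to 3 d.p., halves away from zero)
n=0: y=0, sp=-1, e=sp−y=-1; I=-1, D=e−e_prev=-1; u=1/2·(-1)+0·(-1)+5/4·(-1)=-1.75; next y=-4/5·0+1/2·(-1.75)=-0.875
n=1: y=-0.875, sp=-1, e=sp−y=-0.125; I=-1.125, D=e−e_prev=0.875; u=1/2·(-0.125)+0·(-1.125)+5/4·0.875=1.03125; next y=-4/5·(-0.875)+1/2·1.03125=1.215625
n=2: y=1.215625, sp=-1, e=sp−y=-2.215625; I=-3.340625, D=e−e_prev=-2.090625; u=1/2·(-2.215625)+0·(-3.340625)+5/4·(-2.090625)≈-3.721094; next y=-4/5·1.215625+1/2·(-3.721094)≈-2.833047
n=3: y≈-2.833047, sp=-1, e=sp−y≈1.833047; I≈-1.507578, D=e−e_prev≈4.048672; u=1/2·1.833047+0·(-1.507578)+5/4·4.048672≈5.977363; next y=-4/5·(-2.833047)+1/2·5.977363≈5.255119
n=4: y≈5.255119, sp=-1, e=sp−y≈-6.255119; I≈-7.762697, D=e−e_prev≈-8.088166; u=1/2·(-6.255119)+0·(-7.762697)+5/4·(-8.088166)≈-13.237767; next y=-4/5·5.255119+1/2·(-13.237767)≈-10.822979
n=5: y≈-10.822979, sp=-1, e=sp−y≈9.822979; I≈2.060282, D=e−e_prev≈16.078098; u=1/2·9.822979+0·2.060282+5/4·16.078098≈25.009112; next y=-4/5·(-10.822979)+1/2·25.009112≈21.162939
n=6: y≈21.162939, sp=-1, e=sp−y≈-22.162939; I≈-20.102657, D=e−e_prev≈-31.985918; u=1/2·(-22.162939)+0·(-20.102657)+5/4·(-31.985918)≈-51.063867; next y=-4/5·21.162939+1/2·(-51.063867)≈-42.462285
n=7: y≈-42.462285, sp=-1, e=sp−y≈41.462285; I≈21.359627, D=e−e_prev≈63.625224; u=1/2·41.462285+0·21.359627+5/4·63.625224≈100.262672; next y=-4/5·(-42.462285)+1/2·100.262672≈84.101164
n=8: y≈84.101164, sp=-1, e=sp−y≈-85.101164; I≈-63.741537, D=e−e_prev≈-126.563448; u=1/2·(-85.101164)+0·(-63.741537)+5/4·(-126.563448)≈-200.754892; next y=-4/5·84.101164+1/2·(-200.754892)≈-167.658377
n=9: y≈-167.658377, sp=5, e=sp−y≈172.658377; I≈108.916841, D=e−e_prev≈257.759541; u=1/2·172.658377+0·108.916841+5/4·257.759541≈408.528615; next y=-4/5·(-167.658377)+1/2·408.528615≈338.391009
n=10: y≈338.391009, sp=5, e=sp−y≈-333.391009; I≈-224.474169, D=e−e_prev≈-506.049386; u=1/2·(-333.391009)+0·(-224.474169)+5/4·(-506.049386)≈-799.257238; next y=-4/5·338.391009+1/2·(-799.257238)≈-670.341426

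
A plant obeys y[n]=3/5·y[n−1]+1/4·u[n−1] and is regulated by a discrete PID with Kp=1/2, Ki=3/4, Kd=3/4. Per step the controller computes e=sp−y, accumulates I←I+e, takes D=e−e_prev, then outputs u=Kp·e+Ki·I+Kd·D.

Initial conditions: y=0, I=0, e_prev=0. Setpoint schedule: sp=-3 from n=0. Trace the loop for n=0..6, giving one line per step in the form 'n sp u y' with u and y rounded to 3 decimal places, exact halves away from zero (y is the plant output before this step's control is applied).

(exact arithmetic carried between steps; '≈' marks a value shown rounded to 6 d.p. or computed from one; I and e_prev carry over from the previous line; the table rounds u and y to 3 d.p., halves away from zero)
n=0: y=0, sp=-3, e=sp−y=-3; I=-3, D=e−e_prev=-3; u=1/2·(-3)+3/4·(-3)+3/4·(-3)=-6; next y=3/5·0+1/4·(-6)=-1.5
n=1: y=-1.5, sp=-3, e=sp−y=-1.5; I=-4.5, D=e−e_prev=1.5; u=1/2·(-1.5)+3/4·(-4.5)+3/4·1.5=-3; next y=3/5·(-1.5)+1/4·(-3)=-1.65
n=2: y=-1.65, sp=-3, e=sp−y=-1.35; I=-5.85, D=e−e_prev=0.15; u=1/2·(-1.35)+3/4·(-5.85)+3/4·0.15=-4.95; next y=3/5·(-1.65)+1/4·(-4.95)=-2.2275
n=3: y=-2.2275, sp=-3, e=sp−y=-0.7725; I=-6.6225, D=e−e_prev=0.5775; u=1/2·(-0.7725)+3/4·(-6.6225)+3/4·0.5775=-4.92; next y=3/5·(-2.2275)+1/4·(-4.92)=-2.5665
n=4: y=-2.5665, sp=-3, e=sp−y=-0.4335; I=-7.056, D=e−e_prev=0.339; u=1/2·(-0.4335)+3/4·(-7.056)+3/4·0.339=-5.2545; next y=3/5·(-2.5665)+1/4·(-5.2545)=-2.853525
n=5: y=-2.853525, sp=-3, e=sp−y=-0.146475; I=-7.202475, D=e−e_prev=0.287025; u=1/2·(-0.146475)+3/4·(-7.202475)+3/4·0.287025=-5.259825; next y=3/5·(-2.853525)+1/4·(-5.259825)≈-3.027071
n=6: y≈-3.027071, sp=-3, e=sp−y≈0.027071; I≈-7.175404, D=e−e_prev≈0.173546; u=1/2·0.027071+3/4·(-7.175404)+3/4·0.173546≈-5.237858; next y=3/5·(-3.027071)+1/4·(-5.237858)≈-3.125707

0 -3 -6.000 0.000
1 -3 -3.000 -1.500
2 -3 -4.950 -1.650
3 -3 -4.920 -2.228
4 -3 -5.255 -2.567
5 -3 -5.260 -2.854
6 -3 -5.238 -3.027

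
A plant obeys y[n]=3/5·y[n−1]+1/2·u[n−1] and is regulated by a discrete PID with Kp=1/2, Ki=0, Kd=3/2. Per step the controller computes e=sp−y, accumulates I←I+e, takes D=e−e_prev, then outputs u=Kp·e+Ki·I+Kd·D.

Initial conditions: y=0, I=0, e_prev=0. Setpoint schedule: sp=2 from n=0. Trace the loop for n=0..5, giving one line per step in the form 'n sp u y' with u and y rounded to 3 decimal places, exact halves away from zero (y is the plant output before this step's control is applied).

(exact arithmetic carried between steps; '≈' marks a value shown rounded to 6 d.p. or computed from one; I and e_prev carry over from the previous line; the table rounds u and y to 3 d.p., halves away from zero)
n=0: y=0, sp=2, e=sp−y=2; I=2, D=e−e_prev=2; u=1/2·2+0·2+3/2·2=4; next y=3/5·0+1/2·4=2
n=1: y=2, sp=2, e=sp−y=0; I=2, D=e−e_prev=-2; u=1/2·0+0·2+3/2·(-2)=-3; next y=3/5·2+1/2·(-3)=-0.3
n=2: y=-0.3, sp=2, e=sp−y=2.3; I=4.3, D=e−e_prev=2.3; u=1/2·2.3+0·4.3+3/2·2.3=4.6; next y=3/5·(-0.3)+1/2·4.6=2.12
n=3: y=2.12, sp=2, e=sp−y=-0.12; I=4.18, D=e−e_prev=-2.42; u=1/2·(-0.12)+0·4.18+3/2·(-2.42)=-3.69; next y=3/5·2.12+1/2·(-3.69)=-0.573
n=4: y=-0.573, sp=2, e=sp−y=2.573; I=6.753, D=e−e_prev=2.693; u=1/2·2.573+0·6.753+3/2·2.693=5.326; next y=3/5·(-0.573)+1/2·5.326=2.3192
n=5: y=2.3192, sp=2, e=sp−y=-0.3192; I=6.4338, D=e−e_prev=-2.8922; u=1/2·(-0.3192)+0·6.4338+3/2·(-2.8922)=-4.4979; next y=3/5·2.3192+1/2·(-4.4979)=-0.85743

0 2 4.000 0.000
1 2 -3.000 2.000
2 2 4.600 -0.300
3 2 -3.690 2.120
4 2 5.326 -0.573
5 2 -4.498 2.319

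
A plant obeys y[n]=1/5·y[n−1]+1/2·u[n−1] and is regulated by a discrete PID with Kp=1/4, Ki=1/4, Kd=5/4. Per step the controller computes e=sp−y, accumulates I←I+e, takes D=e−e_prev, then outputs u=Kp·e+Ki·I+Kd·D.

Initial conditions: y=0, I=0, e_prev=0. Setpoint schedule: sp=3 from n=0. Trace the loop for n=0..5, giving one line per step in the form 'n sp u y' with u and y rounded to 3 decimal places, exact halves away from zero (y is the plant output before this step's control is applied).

(exact arithmetic carried between steps; '≈' marks a value shown rounded to 6 d.p. or computed from one; I and e_prev carry over from the previous line; the table rounds u and y to 3 d.p., halves away from zero)
n=0: y=0, sp=3, e=sp−y=3; I=3, D=e−e_prev=3; u=1/4·3+1/4·3+5/4·3=5.25; next y=1/5·0+1/2·5.25=2.625
n=1: y=2.625, sp=3, e=sp−y=0.375; I=3.375, D=e−e_prev=-2.625; u=1/4·0.375+1/4·3.375+5/4·(-2.625)=-2.34375; next y=1/5·2.625+1/2·(-2.34375)=-0.646875
n=2: y=-0.646875, sp=3, e=sp−y=3.646875; I=7.021875, D=e−e_prev=3.271875; u=1/4·3.646875+1/4·7.021875+5/4·3.271875≈6.757031; next y=1/5·(-0.646875)+1/2·6.757031≈3.249141
n=3: y≈3.249141, sp=3, e=sp−y≈-0.249141; I≈6.772734, D=e−e_prev≈-3.896016; u=1/4·(-0.249141)+1/4·6.772734+5/4·(-3.896016)≈-3.239121; next y=1/5·3.249141+1/2·(-3.239121)≈-0.969732
n=4: y≈-0.969732, sp=3, e=sp−y≈3.969732; I≈10.742467, D=e−e_prev≈4.218873; u=1/4·3.969732+1/4·10.742467+5/4·4.218873≈8.951641; next y=1/5·(-0.969732)+1/2·8.951641≈4.281874
n=5: y≈4.281874, sp=3, e=sp−y≈-1.281874; I≈9.460593, D=e−e_prev≈-5.251606; u=1/4·(-1.281874)+1/4·9.460593+5/4·(-5.251606)≈-4.519828; next y=1/5·4.281874+1/2·(-4.519828)≈-1.403539

0 3 5.250 0.000
1 3 -2.344 2.625
2 3 6.757 -0.647
3 3 -3.239 3.249
4 3 8.952 -0.970
5 3 -4.520 4.282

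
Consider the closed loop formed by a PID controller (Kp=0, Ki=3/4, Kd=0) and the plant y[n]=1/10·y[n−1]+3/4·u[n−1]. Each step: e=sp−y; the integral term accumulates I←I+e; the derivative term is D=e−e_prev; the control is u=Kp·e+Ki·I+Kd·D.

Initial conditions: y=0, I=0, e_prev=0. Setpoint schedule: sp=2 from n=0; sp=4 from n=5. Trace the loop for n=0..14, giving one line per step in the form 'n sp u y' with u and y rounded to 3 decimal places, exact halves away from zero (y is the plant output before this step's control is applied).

0 2 1.500 0.000
1 2 2.156 1.125
2 2 2.359 1.730
3 2 2.402 1.942
4 2 2.405 1.996
5 4 3.903 2.004
6 4 4.557 3.127
7 4 4.759 3.731
8 4 4.802 3.942
9 4 4.805 3.996
10 4 4.803 4.004
11 4 4.801 4.002
12 4 4.800 4.001
13 4 4.800 4.000
14 4 4.800 4.000

(exact arithmetic carried between steps; '≈' marks a value shown rounded to 6 d.p. or computed from one; I and e_prev carry over from the previous line; the table rounds u and y to 3 d.p., halves away from zero)
n=0: y=0, sp=2, e=sp−y=2; I=2, D=e−e_prev=2; u=0·2+3/4·2+0·2=1.5; next y=1/10·0+3/4·1.5=1.125
n=1: y=1.125, sp=2, e=sp−y=0.875; I=2.875, D=e−e_prev=-1.125; u=0·0.875+3/4·2.875+0·(-1.125)=2.15625; next y=1/10·1.125+3/4·2.15625≈1.729688
n=2: y≈1.729688, sp=2, e=sp−y≈0.270313; I≈3.145313, D=e−e_prev≈-0.604688; u=0·0.270313+3/4·3.145313+0·(-0.604688)≈2.358984; next y=1/10·1.729688+3/4·2.358984≈1.942207
n=3: y≈1.942207, sp=2, e=sp−y≈0.057793; I≈3.203105, D=e−e_prev≈-0.212520; u=0·0.057793+3/4·3.203105+0·(-0.212520)≈2.402329; next y=1/10·1.942207+3/4·2.402329≈1.995968
n=4: y≈1.995968, sp=2, e=sp−y≈0.004032; I≈3.207138, D=e−e_prev≈-0.053760; u=0·0.004032+3/4·3.207138+0·(-0.053760)≈2.405353; next y=1/10·1.995968+3/4·2.405353≈2.003612
n=5: y≈2.003612, sp=4, e=sp−y≈1.996388; I≈5.203526, D=e−e_prev≈1.992356; u=0·1.996388+3/4·5.203526+0·1.992356≈3.902645; next y=1/10·2.003612+3/4·3.902645≈3.127345
n=6: y≈3.127345, sp=4, e=sp−y≈0.872655; I≈6.076181, D=e−e_prev≈-1.123733; u=0·0.872655+3/4·6.076181+0·(-1.123733)≈4.557136; next y=1/10·3.127345+3/4·4.557136≈3.730587
n=7: y≈3.730587, sp=4, e=sp−y≈0.269413; I≈6.345595, D=e−e_prev≈-0.603242; u=0·0.269413+3/4·6.345595+0·(-0.603242)≈4.759196; next y=1/10·3.730587+3/4·4.759196≈3.942456
n=8: y≈3.942456, sp=4, e=sp−y≈0.057544; I≈6.403139, D=e−e_prev≈-0.211869; u=0·0.057544+3/4·6.403139+0·(-0.211869)≈4.802354; next y=1/10·3.942456+3/4·4.802354≈3.996011
n=9: y≈3.996011, sp=4, e=sp−y≈0.003989; I≈6.407128, D=e−e_prev≈-0.053556; u=0·0.003989+3/4·6.407128+0·(-0.053556)≈4.805346; next y=1/10·3.996011+3/4·4.805346≈4.003611
n=10: y≈4.003611, sp=4, e=sp−y≈-0.003611; I≈6.403517, D=e−e_prev≈-0.007599; u=0·(-0.003611)+3/4·6.403517+0·(-0.007599)≈4.802638; next y=1/10·4.003611+3/4·4.802638≈4.002340
n=11: y≈4.002340, sp=4, e=sp−y≈-0.002340; I≈6.401178, D=e−e_prev≈0.001271; u=0·(-0.002340)+3/4·6.401178+0·0.001271≈4.800883; next y=1/10·4.002340+3/4·4.800883≈4.000896
n=12: y≈4.000896, sp=4, e=sp−y≈-0.000896; I≈6.400281, D=e−e_prev≈0.001443; u=0·(-0.000896)+3/4·6.400281+0·0.001443≈4.800211; next y=1/10·4.000896+3/4·4.800211≈4.000248
n=13: y≈4.000248, sp=4, e=sp−y≈-0.000248; I≈6.400033, D=e−e_prev≈0.000649; u=0·(-0.000248)+3/4·6.400033+0·0.000649≈4.800025; next y=1/10·4.000248+3/4·4.800025≈4.000044
n=14: y≈4.000044, sp=4, e=sp−y≈-0.000044; I≈6.399990, D=e−e_prev≈0.000204; u=0·(-0.000044)+3/4·6.399990+0·0.000204≈4.799992; next y=1/10·4.000044+3/4·4.799992≈3.999999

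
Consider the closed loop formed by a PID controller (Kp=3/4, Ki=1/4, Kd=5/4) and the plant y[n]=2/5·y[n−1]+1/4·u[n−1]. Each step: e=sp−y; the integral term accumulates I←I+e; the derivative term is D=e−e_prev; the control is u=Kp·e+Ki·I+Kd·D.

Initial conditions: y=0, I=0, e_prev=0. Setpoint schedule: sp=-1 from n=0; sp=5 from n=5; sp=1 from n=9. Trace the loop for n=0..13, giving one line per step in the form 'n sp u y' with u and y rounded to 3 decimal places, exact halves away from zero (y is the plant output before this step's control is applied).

(exact arithmetic carried between steps; '≈' marks a value shown rounded to 6 d.p. or computed from one; I and e_prev carry over from the previous line; the table rounds u and y to 3 d.p., halves away from zero)
n=0: y=0, sp=-1, e=sp−y=-1; I=-1, D=e−e_prev=-1; u=3/4·(-1)+1/4·(-1)+5/4·(-1)=-2.25; next y=2/5·0+1/4·(-2.25)=-0.5625
n=1: y=-0.5625, sp=-1, e=sp−y=-0.4375; I=-1.4375, D=e−e_prev=0.5625; u=3/4·(-0.4375)+1/4·(-1.4375)+5/4·0.5625=0.015625; next y=2/5·(-0.5625)+1/4·0.015625≈-0.221094
n=2: y≈-0.221094, sp=-1, e=sp−y≈-0.778906; I≈-2.216406, D=e−e_prev≈-0.341406; u=3/4·(-0.778906)+1/4·(-2.216406)+5/4·(-0.341406)≈-1.565039; next y=2/5·(-0.221094)+1/4·(-1.565039)≈-0.479697
n=3: y≈-0.479697, sp=-1, e=sp−y≈-0.520303; I≈-2.736709, D=e−e_prev≈0.258604; u=3/4·(-0.520303)+1/4·(-2.736709)+5/4·0.258604≈-0.751150; next y=2/5·(-0.479697)+1/4·(-0.751150)≈-0.379666
n=4: y≈-0.379666, sp=-1, e=sp−y≈-0.620334; I≈-3.357043, D=e−e_prev≈-0.100031; u=3/4·(-0.620334)+1/4·(-3.357043)+5/4·(-0.100031)≈-1.429549; next y=2/5·(-0.379666)+1/4·(-1.429549)≈-0.509254
n=5: y≈-0.509254, sp=5, e=sp−y≈5.509254; I≈2.152211, D=e−e_prev≈6.129588; u=3/4·5.509254+1/4·2.152211+5/4·6.129588≈12.331978; next y=2/5·(-0.509254)+1/4·12.331978≈2.879293
n=6: y≈2.879293, sp=5, e=sp−y≈2.120707; I≈4.272918, D=e−e_prev≈-3.388547; u=3/4·2.120707+1/4·4.272918+5/4·(-3.388547)≈-1.576923; next y=2/5·2.879293+1/4·(-1.576923)≈0.757486
n=7: y≈0.757486, sp=5, e=sp−y≈4.242514; I≈8.515432, D=e−e_prev≈2.121807; u=3/4·4.242514+1/4·8.515432+5/4·2.121807≈7.963002; next y=2/5·0.757486+1/4·7.963002≈2.293745
n=8: y≈2.293745, sp=5, e=sp−y≈2.706255; I≈11.221687, D=e−e_prev≈-1.536259; u=3/4·2.706255+1/4·11.221687+5/4·(-1.536259)≈2.914790; next y=2/5·2.293745+1/4·2.914790≈1.646195
n=9: y≈1.646195, sp=1, e=sp−y≈-0.646195; I≈10.575492, D=e−e_prev≈-3.352451; u=3/4·(-0.646195)+1/4·10.575492+5/4·(-3.352451)≈-2.031337; next y=2/5·1.646195+1/4·(-2.031337)≈0.150644
n=10: y≈0.150644, sp=1, e=sp−y≈0.849356; I≈11.424848, D=e−e_prev≈1.495551; u=3/4·0.849356+1/4·11.424848+5/4·1.495551≈5.362668; next y=2/5·0.150644+1/4·5.362668≈1.400925
n=11: y≈1.400925, sp=1, e=sp−y≈-0.400925; I≈11.023923, D=e−e_prev≈-1.250281; u=3/4·(-0.400925)+1/4·11.023923+5/4·(-1.250281)≈0.892436; next y=2/5·1.400925+1/4·0.892436≈0.783479
n=12: y≈0.783479, sp=1, e=sp−y≈0.216521; I≈11.240444, D=e−e_prev≈0.617446; u=3/4·0.216521+1/4·11.240444+5/4·0.617446≈3.744309; next y=2/5·0.783479+1/4·3.744309≈1.249469
n=13: y≈1.249469, sp=1, e=sp−y≈-0.249469; I≈10.990975, D=e−e_prev≈-0.465990; u=3/4·(-0.249469)+1/4·10.990975+5/4·(-0.465990)≈1.978155; next y=2/5·1.249469+1/4·1.978155≈0.994326

0 -1 -2.250 0.000
1 -1 0.016 -0.563
2 -1 -1.565 -0.221
3 -1 -0.751 -0.480
4 -1 -1.430 -0.380
5 5 12.332 -0.509
6 5 -1.577 2.879
7 5 7.963 0.757
8 5 2.915 2.294
9 1 -2.031 1.646
10 1 5.363 0.151
11 1 0.892 1.401
12 1 3.744 0.783
13 1 1.978 1.249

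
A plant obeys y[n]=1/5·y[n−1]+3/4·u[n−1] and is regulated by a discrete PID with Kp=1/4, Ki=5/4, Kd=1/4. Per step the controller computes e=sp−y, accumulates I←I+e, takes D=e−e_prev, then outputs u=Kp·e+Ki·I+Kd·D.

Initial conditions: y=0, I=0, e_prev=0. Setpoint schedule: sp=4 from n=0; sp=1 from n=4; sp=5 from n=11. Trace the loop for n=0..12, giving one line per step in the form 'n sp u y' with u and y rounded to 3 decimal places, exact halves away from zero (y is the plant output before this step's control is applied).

(exact arithmetic carried between steps; '≈' marks a value shown rounded to 6 d.p. or computed from one; I and e_prev carry over from the previous line; the table rounds u and y to 3 d.p., halves away from zero)
n=0: y=0, sp=4, e=sp−y=4; I=4, D=e−e_prev=4; u=1/4·4+5/4·4+1/4·4=7; next y=1/5·0+3/4·7=5.25
n=1: y=5.25, sp=4, e=sp−y=-1.25; I=2.75, D=e−e_prev=-5.25; u=1/4·(-1.25)+5/4·2.75+1/4·(-5.25)=1.8125; next y=1/5·5.25+3/4·1.8125=2.409375
n=2: y=2.409375, sp=4, e=sp−y=1.590625; I=4.340625, D=e−e_prev=2.840625; u=1/4·1.590625+5/4·4.340625+1/4·2.840625≈6.533594; next y=1/5·2.409375+3/4·6.533594≈5.382070
n=3: y≈5.382070, sp=4, e=sp−y≈-1.382070; I≈2.958555, D=e−e_prev≈-2.972695; u=1/4·(-1.382070)+5/4·2.958555+1/4·(-2.972695)≈2.609502; next y=1/5·5.382070+3/4·2.609502≈3.033541
n=4: y≈3.033541, sp=1, e=sp−y≈-2.033541; I≈0.925014, D=e−e_prev≈-0.651470; u=1/4·(-2.033541)+5/4·0.925014+1/4·(-0.651470)≈0.485015; next y=1/5·3.033541+3/4·0.485015≈0.970469
n=5: y≈0.970469, sp=1, e=sp−y≈0.029531; I≈0.954545, D=e−e_prev≈2.063071; u=1/4·0.029531+5/4·0.954545+1/4·2.063071≈1.716331; next y=1/5·0.970469+3/4·1.716331≈1.481342
n=6: y≈1.481342, sp=1, e=sp−y≈-0.481342; I≈0.473202, D=e−e_prev≈-0.510873; u=1/4·(-0.481342)+5/4·0.473202+1/4·(-0.510873)≈0.343449; next y=1/5·1.481342+3/4·0.343449≈0.553855
n=7: y≈0.553855, sp=1, e=sp−y≈0.446145; I≈0.919347, D=e−e_prev≈0.927487; u=1/4·0.446145+5/4·0.919347+1/4·0.927487≈1.492592; next y=1/5·0.553855+3/4·1.492592≈1.230215
n=8: y≈1.230215, sp=1, e=sp−y≈-0.230215; I≈0.689132, D=e−e_prev≈-0.676360; u=1/4·(-0.230215)+5/4·0.689132+1/4·(-0.676360)≈0.634772; next y=1/5·1.230215+3/4·0.634772≈0.722122
n=9: y≈0.722122, sp=1, e=sp−y≈0.277878; I≈0.967011, D=e−e_prev≈0.508093; u=1/4·0.277878+5/4·0.967011+1/4·0.508093≈1.405256; next y=1/5·0.722122+3/4·1.405256≈1.198366
n=10: y≈1.198366, sp=1, e=sp−y≈-0.198366; I≈0.768644, D=e−e_prev≈-0.476245; u=1/4·(-0.198366)+5/4·0.768644+1/4·(-0.476245)≈0.792152; next y=1/5·1.198366+3/4·0.792152≈0.833788
n=11: y≈0.833788, sp=5, e=sp−y≈4.166212; I≈4.934857, D=e−e_prev≈4.364579; u=1/4·4.166212+5/4·4.934857+1/4·4.364579≈8.301269; next y=1/5·0.833788+3/4·8.301269≈6.392709
n=12: y≈6.392709, sp=5, e=sp−y≈-1.392709; I≈3.542148, D=e−e_prev≈-5.558921; u=1/4·(-1.392709)+5/4·3.542148+1/4·(-5.558921)≈2.689777; next y=1/5·6.392709+3/4·2.689777≈3.295875

0 4 7.000 0.000
1 4 1.813 5.250
2 4 6.534 2.409
3 4 2.610 5.382
4 1 0.485 3.034
5 1 1.716 0.970
6 1 0.343 1.481
7 1 1.493 0.554
8 1 0.635 1.230
9 1 1.405 0.722
10 1 0.792 1.198
11 5 8.301 0.834
12 5 2.690 6.393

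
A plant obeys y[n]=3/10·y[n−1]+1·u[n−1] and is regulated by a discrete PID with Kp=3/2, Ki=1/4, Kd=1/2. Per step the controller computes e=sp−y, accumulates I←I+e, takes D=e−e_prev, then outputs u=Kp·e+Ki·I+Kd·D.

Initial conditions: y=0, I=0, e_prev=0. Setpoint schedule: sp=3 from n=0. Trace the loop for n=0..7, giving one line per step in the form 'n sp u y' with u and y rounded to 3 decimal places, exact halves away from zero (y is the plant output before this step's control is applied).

(exact arithmetic carried between steps; '≈' marks a value shown rounded to 6 d.p. or computed from one; I and e_prev carry over from the previous line; the table rounds u and y to 3 d.p., halves away from zero)
n=0: y=0, sp=3, e=sp−y=3; I=3, D=e−e_prev=3; u=3/2·3+1/4·3+1/2·3=6.75; next y=3/10·0+1·6.75=6.75
n=1: y=6.75, sp=3, e=sp−y=-3.75; I=-0.75, D=e−e_prev=-6.75; u=3/2·(-3.75)+1/4·(-0.75)+1/2·(-6.75)=-9.1875; next y=3/10·6.75+1·(-9.1875)=-7.1625
n=2: y=-7.1625, sp=3, e=sp−y=10.1625; I=9.4125, D=e−e_prev=13.9125; u=3/2·10.1625+1/4·9.4125+1/2·13.9125=24.553125; next y=3/10·(-7.1625)+1·24.553125=22.404375
n=3: y=22.404375, sp=3, e=sp−y=-19.404375; I=-9.991875, D=e−e_prev=-29.566875; u=3/2·(-19.404375)+1/4·(-9.991875)+1/2·(-29.566875)≈-46.387969; next y=3/10·22.404375+1·(-46.387969)≈-39.666656
n=4: y≈-39.666656, sp=3, e=sp−y≈42.666656; I≈32.674781, D=e−e_prev≈62.071031; u=3/2·42.666656+1/4·32.674781+1/2·62.071031≈103.204195; next y=3/10·(-39.666656)+1·103.204195≈91.304198
n=5: y≈91.304198, sp=3, e=sp−y≈-88.304198; I≈-55.629417, D=e−e_prev≈-130.970855; u=3/2·(-88.304198)+1/4·(-55.629417)+1/2·(-130.970855)≈-211.849079; next y=3/10·91.304198+1·(-211.849079)≈-184.457820
n=6: y≈-184.457820, sp=3, e=sp−y≈187.457820; I≈131.828403, D=e−e_prev≈275.762018; u=3/2·187.457820+1/4·131.828403+1/2·275.762018≈452.024839; next y=3/10·(-184.457820)+1·452.024839≈396.687493
n=7: y≈396.687493, sp=3, e=sp−y≈-393.687493; I≈-261.859091, D=e−e_prev≈-581.145313; u=3/2·(-393.687493)+1/4·(-261.859091)+1/2·(-581.145313)≈-946.568670; next y=3/10·396.687493+1·(-946.568670)≈-827.562421

0 3 6.750 0.000
1 3 -9.188 6.750
2 3 24.553 -7.163
3 3 -46.388 22.404
4 3 103.204 -39.667
5 3 -211.849 91.304
6 3 452.025 -184.458
7 3 -946.569 396.687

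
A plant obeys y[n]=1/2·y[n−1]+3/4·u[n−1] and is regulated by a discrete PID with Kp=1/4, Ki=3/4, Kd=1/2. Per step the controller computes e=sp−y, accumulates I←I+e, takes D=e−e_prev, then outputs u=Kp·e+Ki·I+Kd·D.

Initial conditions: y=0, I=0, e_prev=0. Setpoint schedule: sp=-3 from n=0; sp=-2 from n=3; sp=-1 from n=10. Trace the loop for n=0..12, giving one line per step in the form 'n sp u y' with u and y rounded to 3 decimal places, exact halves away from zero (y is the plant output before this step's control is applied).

0 -3 -4.500 0.000
1 -3 -0.188 -3.375
2 -3 -3.914 -1.828
3 -2 0.513 -3.850
4 -2 -3.075 -1.540
5 -2 0.039 -3.076
6 -2 -2.273 -1.509
7 -2 -0.432 -2.459
8 -2 -1.921 -1.554
9 -2 -0.807 -2.218
10 -1 -0.231 -1.714
11 -1 -0.969 -1.030
12 -1 -0.287 -1.242

(exact arithmetic carried between steps; '≈' marks a value shown rounded to 6 d.p. or computed from one; I and e_prev carry over from the previous line; the table rounds u and y to 3 d.p., halves away from zero)
n=0: y=0, sp=-3, e=sp−y=-3; I=-3, D=e−e_prev=-3; u=1/4·(-3)+3/4·(-3)+1/2·(-3)=-4.5; next y=1/2·0+3/4·(-4.5)=-3.375
n=1: y=-3.375, sp=-3, e=sp−y=0.375; I=-2.625, D=e−e_prev=3.375; u=1/4·0.375+3/4·(-2.625)+1/2·3.375=-0.1875; next y=1/2·(-3.375)+3/4·(-0.1875)=-1.828125
n=2: y=-1.828125, sp=-3, e=sp−y=-1.171875; I=-3.796875, D=e−e_prev=-1.546875; u=1/4·(-1.171875)+3/4·(-3.796875)+1/2·(-1.546875)≈-3.914063; next y=1/2·(-1.828125)+3/4·(-3.914063)≈-3.849609
n=3: y≈-3.849609, sp=-2, e=sp−y≈1.849609; I≈-1.947266, D=e−e_prev≈3.021484; u=1/4·1.849609+3/4·(-1.947266)+1/2·3.021484≈0.512695; next y=1/2·(-3.849609)+3/4·0.512695≈-1.540283
n=4: y≈-1.540283, sp=-2, e=sp−y≈-0.459717; I≈-2.406982, D=e−e_prev≈-2.309326; u=1/4·(-0.459717)+3/4·(-2.406982)+1/2·(-2.309326)≈-3.074829; next y=1/2·(-1.540283)+3/4·(-3.074829)≈-3.076263
n=5: y≈-3.076263, sp=-2, e=sp−y≈1.076263; I≈-1.330719, D=e−e_prev≈1.535980; u=1/4·1.076263+3/4·(-1.330719)+1/2·1.535980≈0.039017; next y=1/2·(-3.076263)+3/4·0.039017≈-1.508869
n=6: y≈-1.508869, sp=-2, e=sp−y≈-0.491131; I≈-1.821850, D=e−e_prev≈-1.567394; u=1/4·(-0.491131)+3/4·(-1.821850)+1/2·(-1.567394)≈-2.272867; next y=1/2·(-1.508869)+3/4·(-2.272867)≈-2.459085
n=7: y≈-2.459085, sp=-2, e=sp−y≈0.459085; I≈-1.362765, D=e−e_prev≈0.950216; u=1/4·0.459085+3/4·(-1.362765)+1/2·0.950216≈-0.432194; next y=1/2·(-2.459085)+3/4·(-0.432194)≈-1.553688
n=8: y≈-1.553688, sp=-2, e=sp−y≈-0.446312; I≈-1.809076, D=e−e_prev≈-0.905397; u=1/4·(-0.446312)+3/4·(-1.809076)+1/2·(-0.905397)≈-1.921084; next y=1/2·(-1.553688)+3/4·(-1.921084)≈-2.217657
n=9: y≈-2.217657, sp=-2, e=sp−y≈0.217657; I≈-1.591420, D=e−e_prev≈0.663969; u=1/4·0.217657+3/4·(-1.591420)+1/2·0.663969≈-0.807166; next y=1/2·(-2.217657)+3/4·(-0.807166)≈-1.714203
n=10: y≈-1.714203, sp=-1, e=sp−y≈0.714203; I≈-0.877217, D=e−e_prev≈0.496546; u=1/4·0.714203+3/4·(-0.877217)+1/2·0.496546≈-0.231088; next y=1/2·(-1.714203)+3/4·(-0.231088)≈-1.030418
n=11: y≈-1.030418, sp=-1, e=sp−y≈0.030418; I≈-0.846799, D=e−e_prev≈-0.683785; u=1/4·0.030418+3/4·(-0.846799)+1/2·(-0.683785)≈-0.969387; next y=1/2·(-1.030418)+3/4·(-0.969387)≈-1.242249
n=12: y≈-1.242249, sp=-1, e=sp−y≈0.242249; I≈-0.604549, D=e−e_prev≈0.211831; u=1/4·0.242249+3/4·(-0.604549)+1/2·0.211831≈-0.286934; next y=1/2·(-1.242249)+3/4·(-0.286934)≈-0.836325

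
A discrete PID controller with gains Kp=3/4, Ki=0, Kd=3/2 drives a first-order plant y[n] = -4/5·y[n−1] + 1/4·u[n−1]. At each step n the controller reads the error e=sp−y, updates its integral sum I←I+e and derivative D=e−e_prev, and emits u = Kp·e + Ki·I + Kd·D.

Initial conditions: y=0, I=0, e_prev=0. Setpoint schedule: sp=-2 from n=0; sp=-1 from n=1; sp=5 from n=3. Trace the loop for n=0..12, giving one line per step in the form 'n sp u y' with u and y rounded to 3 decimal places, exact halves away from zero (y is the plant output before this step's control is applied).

(exact arithmetic carried between steps; '≈' marks a value shown rounded to 6 d.p. or computed from one; I and e_prev carry over from the previous line; the table rounds u and y to 3 d.p., halves away from zero)
n=0: y=0, sp=-2, e=sp−y=-2; I=-2, D=e−e_prev=-2; u=3/4·(-2)+0·(-2)+3/2·(-2)=-4.5; next y=-4/5·0+1/4·(-4.5)=-1.125
n=1: y=-1.125, sp=-1, e=sp−y=0.125; I=-1.875, D=e−e_prev=2.125; u=3/4·0.125+0·(-1.875)+3/2·2.125=3.28125; next y=-4/5·(-1.125)+1/4·3.28125≈1.720313
n=2: y≈1.720313, sp=-1, e=sp−y≈-2.720313; I≈-4.595313, D=e−e_prev≈-2.845313; u=3/4·(-2.720313)+0·(-4.595313)+3/2·(-2.845313)≈-6.308203; next y=-4/5·1.720313+1/4·(-6.308203)≈-2.953301
n=3: y≈-2.953301, sp=5, e=sp−y≈7.953301; I≈3.357988, D=e−e_prev≈10.673613; u=3/4·7.953301+0·3.357988+3/2·10.673613≈21.975396; next y=-4/5·(-2.953301)+1/4·21.975396≈7.856490
n=4: y≈7.856490, sp=5, e=sp−y≈-2.856490; I≈0.501499, D=e−e_prev≈-10.809790; u=3/4·(-2.856490)+0·0.501499+3/2·(-10.809790)≈-18.357053; next y=-4/5·7.856490+1/4·(-18.357053)≈-10.874455
n=5: y≈-10.874455, sp=5, e=sp−y≈15.874455; I≈16.375954, D=e−e_prev≈18.730944; u=3/4·15.874455+0·16.375954+3/2·18.730944≈40.002257; next y=-4/5·(-10.874455)+1/4·40.002257≈18.700128
n=6: y≈18.700128, sp=5, e=sp−y≈-13.700128; I≈2.675825, D=e−e_prev≈-29.574583; u=3/4·(-13.700128)+0·2.675825+3/2·(-29.574583)≈-54.636970; next y=-4/5·18.700128+1/4·(-54.636970)≈-28.619345
n=7: y≈-28.619345, sp=5, e=sp−y≈33.619345; I≈36.295170, D=e−e_prev≈47.319473; u=3/4·33.619345+0·36.295170+3/2·47.319473≈96.193719; next y=-4/5·(-28.619345)+1/4·96.193719≈46.943906
n=8: y≈46.943906, sp=5, e=sp−y≈-41.943906; I≈-5.648735, D=e−e_prev≈-75.563251; u=3/4·(-41.943906)+0·(-5.648735)+3/2·(-75.563251)≈-144.802806; next y=-4/5·46.943906+1/4·(-144.802806)≈-73.755826
n=9: y≈-73.755826, sp=5, e=sp−y≈78.755826; I≈73.107091, D=e−e_prev≈120.699732; u=3/4·78.755826+0·73.107091+3/2·120.699732≈240.116467; next y=-4/5·(-73.755826)+1/4·240.116467≈119.033778
n=10: y≈119.033778, sp=5, e=sp−y≈-114.033778; I≈-40.926687, D=e−e_prev≈-192.789604; u=3/4·(-114.033778)+0·(-40.926687)+3/2·(-192.789604)≈-374.709739; next y=-4/5·119.033778+1/4·(-374.709739)≈-188.904457
n=11: y≈-188.904457, sp=5, e=sp−y≈193.904457; I≈152.977770, D=e−e_prev≈307.938235; u=3/4·193.904457+0·152.977770+3/2·307.938235≈607.335694; next y=-4/5·(-188.904457)+1/4·607.335694≈302.957489
n=12: y≈302.957489, sp=5, e=sp−y≈-297.957489; I≈-144.979719, D=e−e_prev≈-491.861946; u=3/4·(-297.957489)+0·(-144.979719)+3/2·(-491.861946)≈-961.261036; next y=-4/5·302.957489+1/4·(-961.261036)≈-482.681250

0 -2 -4.500 0.000
1 -1 3.281 -1.125
2 -1 -6.308 1.720
3 5 21.975 -2.953
4 5 -18.357 7.856
5 5 40.002 -10.874
6 5 -54.637 18.700
7 5 96.194 -28.619
8 5 -144.803 46.944
9 5 240.116 -73.756
10 5 -374.710 119.034
11 5 607.336 -188.904
12 5 -961.261 302.957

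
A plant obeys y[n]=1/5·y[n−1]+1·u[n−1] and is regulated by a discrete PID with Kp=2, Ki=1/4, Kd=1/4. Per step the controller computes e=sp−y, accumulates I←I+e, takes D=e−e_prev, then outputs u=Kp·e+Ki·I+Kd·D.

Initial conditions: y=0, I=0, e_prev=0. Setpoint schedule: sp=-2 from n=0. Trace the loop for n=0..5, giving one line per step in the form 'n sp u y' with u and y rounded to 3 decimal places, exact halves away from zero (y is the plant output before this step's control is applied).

(exact arithmetic carried between steps; '≈' marks a value shown rounded to 6 d.p. or computed from one; I and e_prev carry over from the previous line; the table rounds u and y to 3 d.p., halves away from zero)
n=0: y=0, sp=-2, e=sp−y=-2; I=-2, D=e−e_prev=-2; u=2·(-2)+1/4·(-2)+1/4·(-2)=-5; next y=1/5·0+1·(-5)=-5
n=1: y=-5, sp=-2, e=sp−y=3; I=1, D=e−e_prev=5; u=2·3+1/4·1+1/4·5=7.5; next y=1/5·(-5)+1·7.5=6.5
n=2: y=6.5, sp=-2, e=sp−y=-8.5; I=-7.5, D=e−e_prev=-11.5; u=2·(-8.5)+1/4·(-7.5)+1/4·(-11.5)=-21.75; next y=1/5·6.5+1·(-21.75)=-20.45
n=3: y=-20.45, sp=-2, e=sp−y=18.45; I=10.95, D=e−e_prev=26.95; u=2·18.45+1/4·10.95+1/4·26.95=46.375; next y=1/5·(-20.45)+1·46.375=42.285
n=4: y=42.285, sp=-2, e=sp−y=-44.285; I=-33.335, D=e−e_prev=-62.735; u=2·(-44.285)+1/4·(-33.335)+1/4·(-62.735)=-112.5875; next y=1/5·42.285+1·(-112.5875)=-104.1305
n=5: y=-104.1305, sp=-2, e=sp−y=102.1305; I=68.7955, D=e−e_prev=146.4155; u=2·102.1305+1/4·68.7955+1/4·146.4155=258.06375; next y=1/5·(-104.1305)+1·258.06375=237.23765

0 -2 -5.000 0.000
1 -2 7.500 -5.000
2 -2 -21.750 6.500
3 -2 46.375 -20.450
4 -2 -112.588 42.285
5 -2 258.064 -104.131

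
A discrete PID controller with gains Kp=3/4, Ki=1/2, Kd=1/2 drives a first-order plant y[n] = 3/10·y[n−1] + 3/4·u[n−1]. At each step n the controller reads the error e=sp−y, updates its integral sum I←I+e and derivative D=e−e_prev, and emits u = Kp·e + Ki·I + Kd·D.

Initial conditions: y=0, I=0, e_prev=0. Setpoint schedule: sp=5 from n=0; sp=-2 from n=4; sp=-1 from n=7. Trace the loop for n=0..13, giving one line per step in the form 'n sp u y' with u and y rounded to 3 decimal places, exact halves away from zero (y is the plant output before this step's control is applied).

0 5 8.750 0.000
1 5 -2.734 6.563
2 5 11.394 -0.082
3 5 -4.442 8.521
4 -2 2.117 -0.776
5 -2 -3.372 1.355
6 -2 2.101 -2.122
7 -1 -3.184 0.939
8 -1 2.207 -2.106
9 -1 -4.239 1.023
10 -1 3.131 -2.873
11 -1 -5.509 1.487
12 -1 4.479 -3.686
13 -1 -7.158 2.254

(exact arithmetic carried between steps; '≈' marks a value shown rounded to 6 d.p. or computed from one; I and e_prev carry over from the previous line; the table rounds u and y to 3 d.p., halves away from zero)
n=0: y=0, sp=5, e=sp−y=5; I=5, D=e−e_prev=5; u=3/4·5+1/2·5+1/2·5=8.75; next y=3/10·0+3/4·8.75=6.5625
n=1: y=6.5625, sp=5, e=sp−y=-1.5625; I=3.4375, D=e−e_prev=-6.5625; u=3/4·(-1.5625)+1/2·3.4375+1/2·(-6.5625)=-2.734375; next y=3/10·6.5625+3/4·(-2.734375)≈-0.082031
n=2: y≈-0.082031, sp=5, e=sp−y≈5.082031; I≈8.519531, D=e−e_prev≈6.644531; u=3/4·5.082031+1/2·8.519531+1/2·6.644531≈11.393555; next y=3/10·(-0.082031)+3/4·11.393555≈8.520557
n=3: y≈8.520557, sp=5, e=sp−y≈-3.520557; I≈4.998975, D=e−e_prev≈-8.602588; u=3/4·(-3.520557)+1/2·4.998975+1/2·(-8.602588)≈-4.442224; next y=3/10·8.520557+3/4·(-4.442224)≈-0.775501
n=4: y≈-0.775501, sp=-2, e=sp−y≈-1.224499; I≈3.774476, D=e−e_prev≈2.296058; u=3/4·(-1.224499)+1/2·3.774476+1/2·2.296058≈2.116893; next y=3/10·(-0.775501)+3/4·2.116893≈1.355019
n=5: y≈1.355019, sp=-2, e=sp−y≈-3.355019; I≈0.419457, D=e−e_prev≈-2.130520; u=3/4·(-3.355019)+1/2·0.419457+1/2·(-2.130520)≈-3.371796; next y=3/10·1.355019+3/4·(-3.371796)≈-2.122341
n=6: y≈-2.122341, sp=-2, e=sp−y≈0.122341; I≈0.541798, D=e−e_prev≈3.477360; u=3/4·0.122341+1/2·0.541798+1/2·3.477360≈2.101335; next y=3/10·(-2.122341)+3/4·2.101335≈0.939299
n=7: y≈0.939299, sp=-1, e=sp−y≈-1.939299; I≈-1.397501, D=e−e_prev≈-2.061640; u=3/4·(-1.939299)+1/2·(-1.397501)+1/2·(-2.061640)≈-3.184045; next y=3/10·0.939299+3/4·(-3.184045)≈-2.106244
n=8: y≈-2.106244, sp=-1, e=sp−y≈1.106244; I≈-0.291257, D=e−e_prev≈3.045543; u=3/4·1.106244+1/2·(-0.291257)+1/2·3.045543≈2.206826; next y=3/10·(-2.106244)+3/4·2.206826≈1.023246
n=9: y≈1.023246, sp=-1, e=sp−y≈-2.023246; I≈-2.314503, D=e−e_prev≈-3.129490; u=3/4·(-2.023246)+1/2·(-2.314503)+1/2·(-3.129490)≈-4.239432; next y=3/10·1.023246+3/4·(-4.239432)≈-2.872600
n=10: y≈-2.872600, sp=-1, e=sp−y≈1.872600; I≈-0.441904, D=e−e_prev≈3.895846; u=3/4·1.872600+1/2·(-0.441904)+1/2·3.895846≈3.131421; next y=3/10·(-2.872600)+3/4·3.131421≈1.486786
n=11: y≈1.486786, sp=-1, e=sp−y≈-2.486786; I≈-2.928689, D=e−e_prev≈-4.359386; u=3/4·(-2.486786)+1/2·(-2.928689)+1/2·(-4.359386)≈-5.509127; next y=3/10·1.486786+3/4·(-5.509127)≈-3.685809
n=12: y≈-3.685809, sp=-1, e=sp−y≈2.685809; I≈-0.242880, D=e−e_prev≈5.172595; u=3/4·2.685809+1/2·(-0.242880)+1/2·5.172595≈4.479215; next y=3/10·(-3.685809)+3/4·4.479215≈2.253668
n=13: y≈2.253668, sp=-1, e=sp−y≈-3.253668; I≈-3.496548, D=e−e_prev≈-5.939478; u=3/4·(-3.253668)+1/2·(-3.496548)+1/2·(-5.939478)≈-7.158264; next y=3/10·2.253668+3/4·(-7.158264)≈-4.692598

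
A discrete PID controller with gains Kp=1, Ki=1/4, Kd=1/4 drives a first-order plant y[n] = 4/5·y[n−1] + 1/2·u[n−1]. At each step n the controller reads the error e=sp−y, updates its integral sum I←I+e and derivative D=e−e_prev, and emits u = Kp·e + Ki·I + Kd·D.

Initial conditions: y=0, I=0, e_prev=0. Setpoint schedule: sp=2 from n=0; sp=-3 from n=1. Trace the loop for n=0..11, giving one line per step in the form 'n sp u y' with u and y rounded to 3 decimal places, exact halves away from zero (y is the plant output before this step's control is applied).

0 2 3.000 0.000
1 -3 -6.750 1.500
2 -3 -0.738 -2.175
3 -3 -1.962 -2.109
4 -3 -1.329 -2.668
5 -3 -1.356 -2.799
6 -3 -1.262 -2.917
7 -3 -1.241 -2.964
8 -3 -1.220 -2.992
9 -3 -1.212 -3.004
10 -3 -1.206 -3.009
11 -3 -1.203 -3.010

(exact arithmetic carried between steps; '≈' marks a value shown rounded to 6 d.p. or computed from one; I and e_prev carry over from the previous line; the table rounds u and y to 3 d.p., halves away from zero)
n=0: y=0, sp=2, e=sp−y=2; I=2, D=e−e_prev=2; u=1·2+1/4·2+1/4·2=3; next y=4/5·0+1/2·3=1.5
n=1: y=1.5, sp=-3, e=sp−y=-4.5; I=-2.5, D=e−e_prev=-6.5; u=1·(-4.5)+1/4·(-2.5)+1/4·(-6.5)=-6.75; next y=4/5·1.5+1/2·(-6.75)=-2.175
n=2: y=-2.175, sp=-3, e=sp−y=-0.825; I=-3.325, D=e−e_prev=3.675; u=1·(-0.825)+1/4·(-3.325)+1/4·3.675=-0.7375; next y=4/5·(-2.175)+1/2·(-0.7375)=-2.10875
n=3: y=-2.10875, sp=-3, e=sp−y=-0.89125; I=-4.21625, D=e−e_prev=-0.06625; u=1·(-0.89125)+1/4·(-4.21625)+1/4·(-0.06625)=-1.961875; next y=4/5·(-2.10875)+1/2·(-1.961875)≈-2.667938
n=4: y≈-2.667938, sp=-3, e=sp−y≈-0.332063; I≈-4.548313, D=e−e_prev≈0.559188; u=1·(-0.332063)+1/4·(-4.548313)+1/4·0.559188≈-1.329344; next y=4/5·(-2.667938)+1/2·(-1.329344)≈-2.799022
n=5: y≈-2.799022, sp=-3, e=sp−y≈-0.200978; I≈-4.749291, D=e−e_prev≈0.131084; u=1·(-0.200978)+1/4·(-4.749291)+1/4·0.131084≈-1.355530; next y=4/5·(-2.799022)+1/2·(-1.355530)≈-2.916982
n=6: y≈-2.916982, sp=-3, e=sp−y≈-0.083018; I≈-4.832308, D=e−e_prev≈0.117960; u=1·(-0.083018)+1/4·(-4.832308)+1/4·0.117960≈-1.261605; next y=4/5·(-2.916982)+1/2·(-1.261605)≈-2.964388
n=7: y≈-2.964388, sp=-3, e=sp−y≈-0.035612; I≈-4.867920, D=e−e_prev≈0.047406; u=1·(-0.035612)+1/4·(-4.867920)+1/4·0.047406≈-1.240740; next y=4/5·(-2.964388)+1/2·(-1.240740)≈-2.991881
n=8: y≈-2.991881, sp=-3, e=sp−y≈-0.008119; I≈-4.876039, D=e−e_prev≈0.027493; u=1·(-0.008119)+1/4·(-4.876039)+1/4·0.027493≈-1.220256; next y=4/5·(-2.991881)+1/2·(-1.220256)≈-3.003633
n=9: y≈-3.003633, sp=-3, e=sp−y≈0.003633; I≈-4.872407, D=e−e_prev≈0.011752; u=1·0.003633+1/4·(-4.872407)+1/4·0.011752≈-1.211531; next y=4/5·(-3.003633)+1/2·(-1.211531)≈-3.008672
n=10: y≈-3.008672, sp=-3, e=sp−y≈0.008672; I≈-4.863735, D=e−e_prev≈0.005039; u=1·0.008672+1/4·(-4.863735)+1/4·0.005039≈-1.206002; next y=4/5·(-3.008672)+1/2·(-1.206002)≈-3.009939
n=11: y≈-3.009939, sp=-3, e=sp−y≈0.009939; I≈-4.853797, D=e−e_prev≈0.001267; u=1·0.009939+1/4·(-4.853797)+1/4·0.001267≈-1.203194; next y=4/5·(-3.009939)+1/2·(-1.203194)≈-3.009548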